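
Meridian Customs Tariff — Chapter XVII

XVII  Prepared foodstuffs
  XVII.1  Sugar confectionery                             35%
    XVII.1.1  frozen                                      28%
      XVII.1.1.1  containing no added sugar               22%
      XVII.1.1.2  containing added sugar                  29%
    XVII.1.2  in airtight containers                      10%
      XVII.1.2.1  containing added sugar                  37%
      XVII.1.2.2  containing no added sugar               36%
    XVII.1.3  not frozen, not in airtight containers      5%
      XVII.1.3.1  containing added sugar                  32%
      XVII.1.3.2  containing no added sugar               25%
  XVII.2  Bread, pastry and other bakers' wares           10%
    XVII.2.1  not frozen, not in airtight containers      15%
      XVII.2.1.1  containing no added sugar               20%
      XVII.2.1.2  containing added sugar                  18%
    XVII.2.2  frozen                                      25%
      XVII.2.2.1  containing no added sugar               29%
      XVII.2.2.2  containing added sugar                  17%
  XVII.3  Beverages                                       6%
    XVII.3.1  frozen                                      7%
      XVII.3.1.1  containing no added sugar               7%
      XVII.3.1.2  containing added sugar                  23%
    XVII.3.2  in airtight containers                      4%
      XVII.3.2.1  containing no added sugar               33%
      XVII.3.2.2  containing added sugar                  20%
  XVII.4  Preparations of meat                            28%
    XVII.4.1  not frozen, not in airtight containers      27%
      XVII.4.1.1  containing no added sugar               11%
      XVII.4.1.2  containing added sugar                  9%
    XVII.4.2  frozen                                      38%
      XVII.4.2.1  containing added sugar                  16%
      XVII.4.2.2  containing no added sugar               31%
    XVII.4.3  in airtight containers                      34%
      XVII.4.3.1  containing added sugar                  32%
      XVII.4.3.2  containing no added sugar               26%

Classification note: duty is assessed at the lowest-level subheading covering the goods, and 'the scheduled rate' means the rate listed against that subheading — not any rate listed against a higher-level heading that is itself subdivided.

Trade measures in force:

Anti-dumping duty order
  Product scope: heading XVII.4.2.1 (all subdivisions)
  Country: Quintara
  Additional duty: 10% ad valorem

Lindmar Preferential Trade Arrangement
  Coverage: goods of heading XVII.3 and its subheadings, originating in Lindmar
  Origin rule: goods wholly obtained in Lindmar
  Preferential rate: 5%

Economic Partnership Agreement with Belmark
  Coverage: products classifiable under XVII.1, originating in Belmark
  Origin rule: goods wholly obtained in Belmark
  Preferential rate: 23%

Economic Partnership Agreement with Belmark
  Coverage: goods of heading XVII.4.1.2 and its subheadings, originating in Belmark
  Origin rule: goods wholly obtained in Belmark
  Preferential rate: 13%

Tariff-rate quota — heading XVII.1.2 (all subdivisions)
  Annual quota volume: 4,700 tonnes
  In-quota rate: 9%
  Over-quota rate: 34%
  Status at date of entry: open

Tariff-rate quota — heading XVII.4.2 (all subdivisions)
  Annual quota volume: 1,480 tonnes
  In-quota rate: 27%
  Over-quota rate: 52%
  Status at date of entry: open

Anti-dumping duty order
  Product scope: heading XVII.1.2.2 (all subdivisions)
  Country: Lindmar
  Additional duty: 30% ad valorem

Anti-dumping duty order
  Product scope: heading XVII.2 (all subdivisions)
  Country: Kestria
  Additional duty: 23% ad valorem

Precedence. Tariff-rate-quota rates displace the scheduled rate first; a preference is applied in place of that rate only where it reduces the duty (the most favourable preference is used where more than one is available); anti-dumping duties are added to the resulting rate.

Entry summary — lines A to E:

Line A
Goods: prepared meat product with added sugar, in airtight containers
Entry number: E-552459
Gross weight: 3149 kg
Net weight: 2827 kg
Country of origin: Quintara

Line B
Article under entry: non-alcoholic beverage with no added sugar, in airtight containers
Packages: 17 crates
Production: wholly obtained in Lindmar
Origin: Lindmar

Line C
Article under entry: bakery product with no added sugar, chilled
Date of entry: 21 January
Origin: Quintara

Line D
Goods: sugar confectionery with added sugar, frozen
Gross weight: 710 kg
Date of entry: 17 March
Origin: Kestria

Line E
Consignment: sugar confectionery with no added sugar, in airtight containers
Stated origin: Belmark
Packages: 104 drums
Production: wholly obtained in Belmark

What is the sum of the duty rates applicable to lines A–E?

95%

Line A: prepared meat product → XVII.4; in airtight containers → XVII.4.3; with added sugar → XVII.4.3.1. Scheduled 32%. No special measure applies. → 32%.
Line B: non-alcoholic beverage → XVII.3; in airtight containers → XVII.3.2; with no added sugar → XVII.3.2.1. Scheduled 33%. Lindmar agreement on XVII.3: wholly obtained → 5% available; preferential 5%. → 5%.
Line C: bakery product → XVII.2; chilled → XVII.2.1; with no added sugar → XVII.2.1.1. Scheduled 20%. No special measure applies. → 20%.
Line D: sugar confectionery → XVII.1; frozen → XVII.1.1; with added sugar → XVII.1.1.2. Scheduled 29%. No special measure applies. → 29%.
Line E: sugar confectionery → XVII.1; in airtight containers → XVII.1.2; with no added sugar → XVII.1.2.2. Scheduled 36%. quota on XVII.1.2 open → in-quota 9%; Belmark agreement on XVII.1: wholly obtained → 23% available; Belmark agreement on XVII.4.1.2: XVII.1.2.2 not covered; preference 23% not lower than 9% → no reduction. → 9%.
Sum: 32% + 5% + 20% + 29% + 9% = 95%.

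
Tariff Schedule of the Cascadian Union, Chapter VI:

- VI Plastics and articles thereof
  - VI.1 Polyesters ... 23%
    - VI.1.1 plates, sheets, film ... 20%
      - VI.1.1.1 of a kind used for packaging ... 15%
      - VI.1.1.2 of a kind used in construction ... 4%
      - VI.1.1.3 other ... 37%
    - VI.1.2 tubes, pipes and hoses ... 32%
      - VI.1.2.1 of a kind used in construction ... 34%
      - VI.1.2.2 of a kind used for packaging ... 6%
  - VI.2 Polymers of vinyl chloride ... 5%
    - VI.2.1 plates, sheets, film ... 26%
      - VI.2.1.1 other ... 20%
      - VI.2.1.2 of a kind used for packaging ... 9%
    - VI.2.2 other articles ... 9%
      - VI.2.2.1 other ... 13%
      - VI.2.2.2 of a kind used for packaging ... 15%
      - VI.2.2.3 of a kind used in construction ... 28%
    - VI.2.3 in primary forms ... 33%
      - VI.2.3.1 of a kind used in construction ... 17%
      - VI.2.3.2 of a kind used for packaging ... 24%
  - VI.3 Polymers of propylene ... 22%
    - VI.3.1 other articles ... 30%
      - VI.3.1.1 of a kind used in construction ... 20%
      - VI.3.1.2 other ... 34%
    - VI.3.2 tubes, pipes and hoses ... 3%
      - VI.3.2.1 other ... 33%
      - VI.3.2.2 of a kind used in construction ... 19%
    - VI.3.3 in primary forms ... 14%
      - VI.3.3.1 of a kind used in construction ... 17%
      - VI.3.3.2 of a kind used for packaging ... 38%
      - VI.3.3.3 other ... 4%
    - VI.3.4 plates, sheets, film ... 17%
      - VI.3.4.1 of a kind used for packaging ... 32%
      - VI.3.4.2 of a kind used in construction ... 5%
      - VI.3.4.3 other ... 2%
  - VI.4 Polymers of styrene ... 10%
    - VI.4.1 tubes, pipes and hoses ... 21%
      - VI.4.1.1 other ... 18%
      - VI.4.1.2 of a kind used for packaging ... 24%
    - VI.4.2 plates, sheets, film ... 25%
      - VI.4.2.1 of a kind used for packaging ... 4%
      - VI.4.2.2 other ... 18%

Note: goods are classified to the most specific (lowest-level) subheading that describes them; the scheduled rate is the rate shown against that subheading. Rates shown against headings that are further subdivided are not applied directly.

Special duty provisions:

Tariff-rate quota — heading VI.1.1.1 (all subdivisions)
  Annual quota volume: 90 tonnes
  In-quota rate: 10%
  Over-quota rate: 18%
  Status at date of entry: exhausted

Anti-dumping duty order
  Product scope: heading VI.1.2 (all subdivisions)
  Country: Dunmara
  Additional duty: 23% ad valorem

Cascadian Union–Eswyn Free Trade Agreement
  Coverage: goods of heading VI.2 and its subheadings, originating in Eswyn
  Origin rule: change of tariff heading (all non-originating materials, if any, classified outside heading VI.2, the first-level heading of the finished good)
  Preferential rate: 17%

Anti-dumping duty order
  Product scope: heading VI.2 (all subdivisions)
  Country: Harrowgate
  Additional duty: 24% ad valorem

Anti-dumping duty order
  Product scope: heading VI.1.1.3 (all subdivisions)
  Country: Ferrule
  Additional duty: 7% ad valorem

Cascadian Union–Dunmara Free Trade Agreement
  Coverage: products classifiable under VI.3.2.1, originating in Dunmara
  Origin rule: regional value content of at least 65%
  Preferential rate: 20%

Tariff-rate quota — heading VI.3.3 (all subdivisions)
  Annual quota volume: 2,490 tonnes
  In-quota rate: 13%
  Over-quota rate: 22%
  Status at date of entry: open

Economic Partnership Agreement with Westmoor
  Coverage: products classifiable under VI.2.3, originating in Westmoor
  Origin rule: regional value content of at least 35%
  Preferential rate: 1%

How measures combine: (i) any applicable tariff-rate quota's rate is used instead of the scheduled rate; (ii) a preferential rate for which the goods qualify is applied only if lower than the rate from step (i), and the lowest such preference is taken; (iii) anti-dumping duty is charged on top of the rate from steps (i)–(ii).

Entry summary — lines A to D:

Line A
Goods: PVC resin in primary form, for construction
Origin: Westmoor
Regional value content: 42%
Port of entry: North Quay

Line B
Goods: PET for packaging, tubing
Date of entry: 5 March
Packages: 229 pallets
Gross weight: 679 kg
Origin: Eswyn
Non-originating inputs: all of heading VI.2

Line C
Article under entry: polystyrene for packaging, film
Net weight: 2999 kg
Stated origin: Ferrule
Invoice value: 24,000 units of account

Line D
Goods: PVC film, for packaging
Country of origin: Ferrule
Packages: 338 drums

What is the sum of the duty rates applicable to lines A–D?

Line A: PVC → VI.2; resin in primary form → VI.2.3; for construction → VI.2.3.1. Scheduled 17%. Westmoor agreement on VI.2.3: RVC ≥ 35% → 1% available; preferential 1%. → 1%.
Line B: PET → VI.1; tubing → VI.1.2; for packaging → VI.1.2.2. Scheduled 6%. Eswyn agreement on VI.2: VI.1.2.2 not covered. → 6%.
Line C: polystyrene → VI.4; film → VI.4.2; for packaging → VI.4.2.1. Scheduled 4%. No special measure applies. → 4%.
Line D: PVC → VI.2; film → VI.2.1; for packaging → VI.2.1.2. Scheduled 9%. No special measure applies. → 9%.
Sum: 1% + 6% + 4% + 9% = 20%.

20%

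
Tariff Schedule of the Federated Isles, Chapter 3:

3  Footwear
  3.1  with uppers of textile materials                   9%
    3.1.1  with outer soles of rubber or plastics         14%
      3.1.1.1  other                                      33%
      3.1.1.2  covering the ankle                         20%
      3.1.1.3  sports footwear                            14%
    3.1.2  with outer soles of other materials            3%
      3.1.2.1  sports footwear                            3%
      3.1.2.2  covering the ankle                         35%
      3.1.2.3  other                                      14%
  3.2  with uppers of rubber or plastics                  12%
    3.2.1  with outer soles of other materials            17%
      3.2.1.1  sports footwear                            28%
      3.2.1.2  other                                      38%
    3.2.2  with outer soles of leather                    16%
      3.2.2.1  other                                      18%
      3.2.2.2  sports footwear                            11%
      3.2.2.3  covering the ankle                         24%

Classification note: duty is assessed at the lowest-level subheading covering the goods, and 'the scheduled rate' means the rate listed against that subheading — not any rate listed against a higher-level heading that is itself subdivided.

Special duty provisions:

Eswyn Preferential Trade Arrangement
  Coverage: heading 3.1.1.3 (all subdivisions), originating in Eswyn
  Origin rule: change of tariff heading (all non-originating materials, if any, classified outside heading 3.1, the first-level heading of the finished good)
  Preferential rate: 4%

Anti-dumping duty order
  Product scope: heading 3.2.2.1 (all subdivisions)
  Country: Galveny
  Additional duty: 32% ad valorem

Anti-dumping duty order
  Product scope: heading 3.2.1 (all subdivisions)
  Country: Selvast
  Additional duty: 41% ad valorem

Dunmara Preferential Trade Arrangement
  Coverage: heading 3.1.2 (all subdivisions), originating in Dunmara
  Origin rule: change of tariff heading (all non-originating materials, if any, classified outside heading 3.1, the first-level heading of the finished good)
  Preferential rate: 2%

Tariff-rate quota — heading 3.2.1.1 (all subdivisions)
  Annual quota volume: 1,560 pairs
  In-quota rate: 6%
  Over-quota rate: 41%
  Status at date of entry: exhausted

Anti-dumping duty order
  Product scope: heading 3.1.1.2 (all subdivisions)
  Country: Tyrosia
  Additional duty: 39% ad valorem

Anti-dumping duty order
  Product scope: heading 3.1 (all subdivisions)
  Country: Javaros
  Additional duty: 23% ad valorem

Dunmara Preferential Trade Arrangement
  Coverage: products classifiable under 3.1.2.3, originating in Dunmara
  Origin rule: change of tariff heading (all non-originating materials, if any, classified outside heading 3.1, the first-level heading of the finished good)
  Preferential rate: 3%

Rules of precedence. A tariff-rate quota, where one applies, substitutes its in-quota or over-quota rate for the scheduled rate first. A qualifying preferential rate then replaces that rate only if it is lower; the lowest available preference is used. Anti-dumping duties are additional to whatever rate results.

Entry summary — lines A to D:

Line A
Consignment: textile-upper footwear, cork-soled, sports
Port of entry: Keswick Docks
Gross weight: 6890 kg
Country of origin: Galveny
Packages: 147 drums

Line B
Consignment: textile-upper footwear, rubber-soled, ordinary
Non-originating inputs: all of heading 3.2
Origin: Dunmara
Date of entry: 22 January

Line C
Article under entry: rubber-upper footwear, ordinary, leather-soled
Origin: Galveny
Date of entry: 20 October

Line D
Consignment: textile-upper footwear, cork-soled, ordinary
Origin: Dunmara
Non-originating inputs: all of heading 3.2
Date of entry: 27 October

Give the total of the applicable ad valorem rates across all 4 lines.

Line A: textile-upper → 3.1; cork-soled → 3.1.2; sports → 3.1.2.1. Scheduled 3%. No special measure applies. → 3%.
Line B: textile-upper → 3.1; rubber-soled → 3.1.1; ordinary → 3.1.1.1. Scheduled 33%. Dunmara agreement on 3.1.2: 3.1.1.1 not covered; Dunmara agreement on 3.1.2.3: 3.1.1.1 not covered. → 33%.
Line C: rubber-upper → 3.2; leather-soled → 3.2.2; ordinary → 3.2.2.1. Scheduled 18%. anti-dumping (Galveny, 3.2.2.1): +32%; total 18% + 32% = 50%. → 50%.
Line D: textile-upper → 3.1; cork-soled → 3.1.2; ordinary → 3.1.2.3. Scheduled 14%. Dunmara agreement on 3.1.2: CTH met → 2% available; Dunmara agreement on 3.1.2.3: CTH met → 3% available; preferential 2%. → 2%.
Sum: 3% + 33% + 50% + 2% = 88%.

88%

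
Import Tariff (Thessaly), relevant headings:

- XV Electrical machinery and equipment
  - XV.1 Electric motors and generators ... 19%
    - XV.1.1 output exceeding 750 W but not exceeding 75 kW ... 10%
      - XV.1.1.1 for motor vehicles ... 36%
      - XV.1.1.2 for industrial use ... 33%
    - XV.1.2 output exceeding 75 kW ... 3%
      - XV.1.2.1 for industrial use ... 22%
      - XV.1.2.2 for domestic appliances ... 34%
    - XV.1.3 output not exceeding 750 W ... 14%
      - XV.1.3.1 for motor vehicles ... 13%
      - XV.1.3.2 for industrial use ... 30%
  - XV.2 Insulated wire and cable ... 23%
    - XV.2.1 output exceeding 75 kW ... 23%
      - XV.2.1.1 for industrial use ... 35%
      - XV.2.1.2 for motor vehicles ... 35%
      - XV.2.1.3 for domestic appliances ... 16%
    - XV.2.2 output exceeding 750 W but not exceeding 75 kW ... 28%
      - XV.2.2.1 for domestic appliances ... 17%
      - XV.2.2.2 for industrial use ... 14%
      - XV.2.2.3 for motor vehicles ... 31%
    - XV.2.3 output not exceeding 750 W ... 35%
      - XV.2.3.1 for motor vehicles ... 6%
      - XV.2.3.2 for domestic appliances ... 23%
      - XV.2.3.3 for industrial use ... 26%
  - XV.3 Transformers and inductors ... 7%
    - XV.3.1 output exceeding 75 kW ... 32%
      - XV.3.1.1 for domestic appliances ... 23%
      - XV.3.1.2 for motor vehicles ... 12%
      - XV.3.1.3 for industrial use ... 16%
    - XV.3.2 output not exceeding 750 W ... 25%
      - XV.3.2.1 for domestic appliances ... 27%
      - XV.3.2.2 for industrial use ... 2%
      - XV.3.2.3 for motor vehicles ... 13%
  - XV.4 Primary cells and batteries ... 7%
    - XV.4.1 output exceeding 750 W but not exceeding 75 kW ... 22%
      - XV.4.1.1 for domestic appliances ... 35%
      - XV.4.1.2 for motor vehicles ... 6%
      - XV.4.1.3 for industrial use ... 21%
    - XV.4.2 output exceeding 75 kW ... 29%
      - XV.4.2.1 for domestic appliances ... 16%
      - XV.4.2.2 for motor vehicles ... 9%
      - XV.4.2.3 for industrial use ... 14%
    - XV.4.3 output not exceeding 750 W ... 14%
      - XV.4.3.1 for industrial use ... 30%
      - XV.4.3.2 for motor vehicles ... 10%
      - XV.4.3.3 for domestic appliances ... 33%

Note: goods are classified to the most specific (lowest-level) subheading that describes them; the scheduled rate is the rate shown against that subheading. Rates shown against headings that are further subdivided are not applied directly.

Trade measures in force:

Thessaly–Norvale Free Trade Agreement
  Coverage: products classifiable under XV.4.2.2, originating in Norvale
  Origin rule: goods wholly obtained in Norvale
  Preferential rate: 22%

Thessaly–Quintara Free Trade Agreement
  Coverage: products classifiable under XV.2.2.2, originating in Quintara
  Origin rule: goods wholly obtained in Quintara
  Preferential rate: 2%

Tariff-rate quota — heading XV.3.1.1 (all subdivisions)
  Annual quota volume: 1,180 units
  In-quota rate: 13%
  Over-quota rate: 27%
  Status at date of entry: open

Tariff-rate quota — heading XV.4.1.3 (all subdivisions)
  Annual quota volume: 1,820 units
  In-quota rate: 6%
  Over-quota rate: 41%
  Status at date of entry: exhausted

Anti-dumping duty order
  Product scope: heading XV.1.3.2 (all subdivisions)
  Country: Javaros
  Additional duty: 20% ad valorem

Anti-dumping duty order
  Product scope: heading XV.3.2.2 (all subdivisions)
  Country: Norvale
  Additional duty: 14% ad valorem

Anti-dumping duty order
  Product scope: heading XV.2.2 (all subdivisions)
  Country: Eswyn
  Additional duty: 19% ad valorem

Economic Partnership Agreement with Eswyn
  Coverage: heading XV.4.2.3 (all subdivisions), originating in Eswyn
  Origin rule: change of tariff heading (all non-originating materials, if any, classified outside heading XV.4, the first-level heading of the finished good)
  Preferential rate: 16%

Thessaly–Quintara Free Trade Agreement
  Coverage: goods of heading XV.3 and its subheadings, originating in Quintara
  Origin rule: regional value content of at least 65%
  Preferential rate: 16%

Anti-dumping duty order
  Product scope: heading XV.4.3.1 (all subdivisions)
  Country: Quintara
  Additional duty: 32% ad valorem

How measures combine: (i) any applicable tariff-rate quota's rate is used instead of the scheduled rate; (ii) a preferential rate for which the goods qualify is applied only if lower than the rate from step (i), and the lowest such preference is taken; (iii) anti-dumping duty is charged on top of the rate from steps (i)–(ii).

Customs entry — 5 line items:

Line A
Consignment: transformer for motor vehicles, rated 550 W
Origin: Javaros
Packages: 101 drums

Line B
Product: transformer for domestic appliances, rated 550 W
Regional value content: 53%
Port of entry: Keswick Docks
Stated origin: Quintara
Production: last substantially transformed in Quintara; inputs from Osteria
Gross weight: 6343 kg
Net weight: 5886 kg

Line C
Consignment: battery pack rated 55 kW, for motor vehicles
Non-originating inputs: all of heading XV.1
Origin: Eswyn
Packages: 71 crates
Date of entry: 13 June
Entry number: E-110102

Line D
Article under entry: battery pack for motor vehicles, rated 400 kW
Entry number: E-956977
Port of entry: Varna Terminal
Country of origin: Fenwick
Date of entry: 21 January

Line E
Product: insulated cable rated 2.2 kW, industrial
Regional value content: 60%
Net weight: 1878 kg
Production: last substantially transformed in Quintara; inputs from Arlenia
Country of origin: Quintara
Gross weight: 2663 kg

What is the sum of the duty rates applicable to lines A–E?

Line A: transformer → XV.3; rated 550 W → XV.3.2; for motor vehicles → XV.3.2.3. Scheduled 13%. No special measure applies. → 13%.
Line B: transformer → XV.3; rated 550 W → XV.3.2; for domestic appliances → XV.3.2.1. Scheduled 27%. Quintara agreement on XV.2.2.2: XV.3.2.1 not covered; Quintara agreement on XV.3: RVC < 65%. → 27%.
Line C: battery pack → XV.4; rated 55 kW → XV.4.1; for motor vehicles → XV.4.1.2. Scheduled 6%. Eswyn agreement on XV.4.2.3: XV.4.1.2 not covered. → 6%.
Line D: battery pack → XV.4; rated 400 kW → XV.4.2; for motor vehicles → XV.4.2.2. Scheduled 9%. No special measure applies. → 9%.
Line E: insulated cable → XV.2; rated 2.2 kW → XV.2.2; industrial → XV.2.2.2. Scheduled 14%. Quintara agreement on XV.2.2.2: not wholly obtained; Quintara agreement on XV.3: XV.2.2.2 not covered. → 14%.
Sum: 13% + 27% + 6% + 9% + 14% = 69%.

69%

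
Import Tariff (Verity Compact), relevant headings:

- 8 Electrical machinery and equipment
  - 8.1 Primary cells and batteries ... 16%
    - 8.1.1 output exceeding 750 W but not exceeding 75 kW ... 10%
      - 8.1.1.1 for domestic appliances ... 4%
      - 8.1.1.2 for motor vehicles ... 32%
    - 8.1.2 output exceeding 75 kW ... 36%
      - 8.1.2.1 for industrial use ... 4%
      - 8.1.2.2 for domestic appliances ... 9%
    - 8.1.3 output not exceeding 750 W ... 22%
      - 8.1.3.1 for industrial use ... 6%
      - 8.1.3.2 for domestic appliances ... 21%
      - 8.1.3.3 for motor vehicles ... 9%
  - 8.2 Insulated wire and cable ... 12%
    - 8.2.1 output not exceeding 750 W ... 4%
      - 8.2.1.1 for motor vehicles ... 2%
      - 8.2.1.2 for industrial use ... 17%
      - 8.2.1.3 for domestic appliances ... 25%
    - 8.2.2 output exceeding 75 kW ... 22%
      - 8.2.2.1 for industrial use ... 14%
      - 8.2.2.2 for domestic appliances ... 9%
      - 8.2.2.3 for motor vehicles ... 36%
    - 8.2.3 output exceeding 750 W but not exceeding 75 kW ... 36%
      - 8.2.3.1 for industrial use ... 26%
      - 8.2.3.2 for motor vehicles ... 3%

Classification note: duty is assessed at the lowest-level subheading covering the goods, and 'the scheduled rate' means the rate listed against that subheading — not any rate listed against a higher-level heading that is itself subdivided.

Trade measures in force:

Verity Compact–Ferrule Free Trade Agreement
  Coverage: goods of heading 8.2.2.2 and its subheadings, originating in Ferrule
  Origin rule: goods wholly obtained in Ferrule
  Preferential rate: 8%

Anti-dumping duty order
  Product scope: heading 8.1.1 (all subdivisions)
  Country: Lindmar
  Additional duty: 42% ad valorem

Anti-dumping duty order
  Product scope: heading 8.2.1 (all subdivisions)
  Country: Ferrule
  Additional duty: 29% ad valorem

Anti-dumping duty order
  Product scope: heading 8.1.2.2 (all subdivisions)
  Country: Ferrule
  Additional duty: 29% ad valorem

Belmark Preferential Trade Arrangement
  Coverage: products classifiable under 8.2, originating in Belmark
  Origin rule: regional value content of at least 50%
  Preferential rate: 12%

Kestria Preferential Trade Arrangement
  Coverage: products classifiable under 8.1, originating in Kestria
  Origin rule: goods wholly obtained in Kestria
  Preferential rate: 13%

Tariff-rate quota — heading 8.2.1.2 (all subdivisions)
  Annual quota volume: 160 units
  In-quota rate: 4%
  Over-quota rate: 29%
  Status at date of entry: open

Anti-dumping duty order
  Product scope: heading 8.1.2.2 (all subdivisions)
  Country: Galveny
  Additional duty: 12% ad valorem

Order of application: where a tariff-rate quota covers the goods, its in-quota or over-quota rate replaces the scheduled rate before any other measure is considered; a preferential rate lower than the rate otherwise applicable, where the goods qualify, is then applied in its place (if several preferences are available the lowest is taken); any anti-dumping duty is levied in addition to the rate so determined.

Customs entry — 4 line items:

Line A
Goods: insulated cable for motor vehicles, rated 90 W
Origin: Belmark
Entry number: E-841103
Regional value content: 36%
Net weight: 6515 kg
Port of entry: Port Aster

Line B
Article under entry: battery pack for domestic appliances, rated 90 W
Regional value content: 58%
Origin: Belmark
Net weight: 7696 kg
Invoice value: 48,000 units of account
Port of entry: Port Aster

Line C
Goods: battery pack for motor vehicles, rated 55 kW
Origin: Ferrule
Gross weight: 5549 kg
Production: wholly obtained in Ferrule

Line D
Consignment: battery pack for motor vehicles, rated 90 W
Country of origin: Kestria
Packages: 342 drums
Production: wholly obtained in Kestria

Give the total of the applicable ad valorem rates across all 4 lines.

Line A: insulated cable → 8.2; rated 90 W → 8.2.1; for motor vehicles → 8.2.1.1. Scheduled 2%. Belmark agreement on 8.2: RVC < 50%. → 2%.
Line B: battery pack → 8.1; rated 90 W → 8.1.3; for domestic appliances → 8.1.3.2. Scheduled 21%. Belmark agreement on 8.2: 8.1.3.2 not covered. → 21%.
Line C: battery pack → 8.1; rated 55 kW → 8.1.1; for motor vehicles → 8.1.1.2. Scheduled 32%. Ferrule agreement on 8.2.2.2: 8.1.1.2 not covered. → 32%.
Line D: battery pack → 8.1; rated 90 W → 8.1.3; for motor vehicles → 8.1.3.3. Scheduled 9%. Kestria agreement on 8.1: wholly obtained → 13% available; preference 13% not lower than 9% → no reduction. → 9%.
Sum: 2% + 21% + 32% + 9% = 64%.

64%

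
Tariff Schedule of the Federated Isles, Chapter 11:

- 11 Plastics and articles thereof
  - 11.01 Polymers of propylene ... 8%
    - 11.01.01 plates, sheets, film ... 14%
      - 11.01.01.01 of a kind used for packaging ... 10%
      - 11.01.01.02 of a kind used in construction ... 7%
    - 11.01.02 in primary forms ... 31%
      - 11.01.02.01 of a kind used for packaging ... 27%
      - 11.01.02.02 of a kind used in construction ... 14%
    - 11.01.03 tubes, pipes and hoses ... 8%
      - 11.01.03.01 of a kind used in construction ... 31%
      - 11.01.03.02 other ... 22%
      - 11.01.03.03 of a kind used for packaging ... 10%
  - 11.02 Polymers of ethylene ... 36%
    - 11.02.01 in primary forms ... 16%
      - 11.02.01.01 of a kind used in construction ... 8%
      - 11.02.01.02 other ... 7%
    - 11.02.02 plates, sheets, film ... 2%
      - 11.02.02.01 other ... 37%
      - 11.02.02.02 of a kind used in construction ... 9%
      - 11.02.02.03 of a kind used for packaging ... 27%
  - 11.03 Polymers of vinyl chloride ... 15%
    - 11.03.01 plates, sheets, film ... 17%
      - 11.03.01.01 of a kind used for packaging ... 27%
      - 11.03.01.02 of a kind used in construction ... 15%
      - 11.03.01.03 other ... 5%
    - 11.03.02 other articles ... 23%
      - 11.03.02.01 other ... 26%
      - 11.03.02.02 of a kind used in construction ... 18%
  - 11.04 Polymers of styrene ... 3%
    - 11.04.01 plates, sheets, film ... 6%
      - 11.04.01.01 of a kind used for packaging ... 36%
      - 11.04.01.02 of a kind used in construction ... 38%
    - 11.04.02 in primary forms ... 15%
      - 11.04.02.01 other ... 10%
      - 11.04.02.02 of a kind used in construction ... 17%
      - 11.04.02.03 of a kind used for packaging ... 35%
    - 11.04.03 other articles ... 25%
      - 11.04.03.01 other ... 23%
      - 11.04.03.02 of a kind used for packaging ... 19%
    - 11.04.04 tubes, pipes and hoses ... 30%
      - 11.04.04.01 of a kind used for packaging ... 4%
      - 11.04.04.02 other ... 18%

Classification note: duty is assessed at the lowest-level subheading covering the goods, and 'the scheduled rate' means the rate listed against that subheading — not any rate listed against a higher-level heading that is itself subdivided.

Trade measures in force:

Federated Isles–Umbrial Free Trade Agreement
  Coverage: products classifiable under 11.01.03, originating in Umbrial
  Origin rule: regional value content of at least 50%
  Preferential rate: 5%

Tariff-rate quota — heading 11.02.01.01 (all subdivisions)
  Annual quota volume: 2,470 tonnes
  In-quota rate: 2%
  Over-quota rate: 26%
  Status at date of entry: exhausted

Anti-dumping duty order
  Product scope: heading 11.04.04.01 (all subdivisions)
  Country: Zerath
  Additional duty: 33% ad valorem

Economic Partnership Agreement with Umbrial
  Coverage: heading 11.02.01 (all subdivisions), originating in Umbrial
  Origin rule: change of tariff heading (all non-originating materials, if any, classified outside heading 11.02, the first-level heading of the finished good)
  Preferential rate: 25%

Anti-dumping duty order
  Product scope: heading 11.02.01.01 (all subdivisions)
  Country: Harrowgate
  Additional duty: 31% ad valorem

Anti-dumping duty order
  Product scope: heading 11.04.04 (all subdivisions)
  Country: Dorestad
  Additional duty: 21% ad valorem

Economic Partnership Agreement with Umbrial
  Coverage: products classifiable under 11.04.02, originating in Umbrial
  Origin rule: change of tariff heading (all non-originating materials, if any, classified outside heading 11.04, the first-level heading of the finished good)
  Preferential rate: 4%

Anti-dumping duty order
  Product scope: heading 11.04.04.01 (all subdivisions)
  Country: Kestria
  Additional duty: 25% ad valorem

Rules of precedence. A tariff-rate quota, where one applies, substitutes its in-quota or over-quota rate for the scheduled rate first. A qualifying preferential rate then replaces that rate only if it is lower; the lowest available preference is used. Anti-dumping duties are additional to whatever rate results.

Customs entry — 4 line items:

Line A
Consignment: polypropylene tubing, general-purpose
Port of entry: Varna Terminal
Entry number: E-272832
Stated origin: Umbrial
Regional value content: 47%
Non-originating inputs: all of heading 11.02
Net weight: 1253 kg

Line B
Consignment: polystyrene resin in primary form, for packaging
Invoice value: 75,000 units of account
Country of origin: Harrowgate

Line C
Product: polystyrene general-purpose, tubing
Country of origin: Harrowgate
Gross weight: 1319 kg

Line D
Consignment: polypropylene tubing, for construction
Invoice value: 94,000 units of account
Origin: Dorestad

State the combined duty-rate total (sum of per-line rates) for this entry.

106%

Line A: polypropylene → 11.01; tubing → 11.01.03; general-purpose → 11.01.03.02. Scheduled 22%. Umbrial agreement on 11.01.03: RVC < 50%; Umbrial agreement on 11.02.01: 11.01.03.02 not covered; Umbrial agreement on 11.04.02: 11.01.03.02 not covered. → 22%.
Line B: polystyrene → 11.04; resin in primary form → 11.04.02; for packaging → 11.04.02.03. Scheduled 35%. No special measure applies. → 35%.
Line C: polystyrene → 11.04; tubing → 11.04.04; general-purpose → 11.04.04.02. Scheduled 18%. No special measure applies. → 18%.
Line D: polypropylene → 11.01; tubing → 11.01.03; for construction → 11.01.03.01. Scheduled 31%. No special measure applies. → 31%.
Sum: 22% + 35% + 18% + 31% = 106%.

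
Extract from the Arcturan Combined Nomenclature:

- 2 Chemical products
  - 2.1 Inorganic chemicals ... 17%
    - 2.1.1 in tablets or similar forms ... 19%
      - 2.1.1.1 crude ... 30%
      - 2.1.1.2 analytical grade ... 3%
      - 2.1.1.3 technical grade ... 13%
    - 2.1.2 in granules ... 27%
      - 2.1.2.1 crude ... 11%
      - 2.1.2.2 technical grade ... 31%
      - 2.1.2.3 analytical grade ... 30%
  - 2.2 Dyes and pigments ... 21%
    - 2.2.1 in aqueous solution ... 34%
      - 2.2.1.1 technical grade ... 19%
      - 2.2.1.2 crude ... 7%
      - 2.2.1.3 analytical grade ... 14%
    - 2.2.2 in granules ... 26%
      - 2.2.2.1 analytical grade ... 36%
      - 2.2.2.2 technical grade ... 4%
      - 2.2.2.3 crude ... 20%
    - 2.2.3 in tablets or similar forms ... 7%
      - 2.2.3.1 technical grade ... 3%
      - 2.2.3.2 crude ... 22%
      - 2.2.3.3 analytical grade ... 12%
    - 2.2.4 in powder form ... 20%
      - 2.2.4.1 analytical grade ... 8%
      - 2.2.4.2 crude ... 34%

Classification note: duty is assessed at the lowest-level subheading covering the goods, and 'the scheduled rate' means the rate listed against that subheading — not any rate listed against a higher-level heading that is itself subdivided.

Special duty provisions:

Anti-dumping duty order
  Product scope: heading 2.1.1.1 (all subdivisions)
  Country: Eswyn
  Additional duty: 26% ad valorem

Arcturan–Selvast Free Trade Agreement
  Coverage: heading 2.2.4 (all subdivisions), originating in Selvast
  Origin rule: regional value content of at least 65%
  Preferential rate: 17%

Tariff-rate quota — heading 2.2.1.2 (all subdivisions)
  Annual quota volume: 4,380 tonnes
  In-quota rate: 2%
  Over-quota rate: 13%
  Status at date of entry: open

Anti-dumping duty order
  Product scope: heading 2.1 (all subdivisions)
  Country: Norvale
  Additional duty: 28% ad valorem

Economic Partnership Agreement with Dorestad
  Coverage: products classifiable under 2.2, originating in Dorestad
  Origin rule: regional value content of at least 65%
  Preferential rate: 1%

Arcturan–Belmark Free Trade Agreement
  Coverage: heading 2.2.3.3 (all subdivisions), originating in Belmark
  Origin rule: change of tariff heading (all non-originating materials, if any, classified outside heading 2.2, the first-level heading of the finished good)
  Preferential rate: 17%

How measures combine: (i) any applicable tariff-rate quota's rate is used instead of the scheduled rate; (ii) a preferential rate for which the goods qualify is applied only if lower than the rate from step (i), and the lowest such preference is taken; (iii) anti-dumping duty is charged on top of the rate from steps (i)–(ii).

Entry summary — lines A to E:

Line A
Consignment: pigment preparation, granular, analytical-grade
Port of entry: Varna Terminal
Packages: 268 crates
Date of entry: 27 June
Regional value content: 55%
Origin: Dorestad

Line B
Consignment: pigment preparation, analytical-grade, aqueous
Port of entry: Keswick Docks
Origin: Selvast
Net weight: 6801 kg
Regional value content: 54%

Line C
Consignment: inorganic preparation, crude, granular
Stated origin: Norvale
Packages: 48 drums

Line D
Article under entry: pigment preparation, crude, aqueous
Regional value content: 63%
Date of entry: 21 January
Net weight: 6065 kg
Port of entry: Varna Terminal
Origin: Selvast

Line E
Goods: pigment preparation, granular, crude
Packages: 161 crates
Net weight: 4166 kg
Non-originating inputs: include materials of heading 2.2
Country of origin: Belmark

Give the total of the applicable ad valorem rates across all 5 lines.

111%

Line A: pigment → 2.2; granular → 2.2.2; analytical-grade → 2.2.2.1. Scheduled 36%. Dorestad agreement on 2.2: RVC < 65%. → 36%.
Line B: pigment → 2.2; aqueous → 2.2.1; analytical-grade → 2.2.1.3. Scheduled 14%. Selvast agreement on 2.2.4: 2.2.1.3 not covered. → 14%.
Line C: inorganic → 2.1; granular → 2.1.2; crude → 2.1.2.1. Scheduled 11%. anti-dumping (Norvale, 2.1): +28%; total 11% + 28% = 39%. → 39%.
Line D: pigment → 2.2; aqueous → 2.2.1; crude → 2.2.1.2. Scheduled 7%. quota on 2.2.1.2 open → in-quota 2%; Selvast agreement on 2.2.4: 2.2.1.2 not covered. → 2%.
Line E: pigment → 2.2; granular → 2.2.2; crude → 2.2.2.3. Scheduled 20%. Belmark agreement on 2.2.3.3: 2.2.2.3 not covered. → 20%.
Sum: 36% + 14% + 39% + 2% + 20% = 111%.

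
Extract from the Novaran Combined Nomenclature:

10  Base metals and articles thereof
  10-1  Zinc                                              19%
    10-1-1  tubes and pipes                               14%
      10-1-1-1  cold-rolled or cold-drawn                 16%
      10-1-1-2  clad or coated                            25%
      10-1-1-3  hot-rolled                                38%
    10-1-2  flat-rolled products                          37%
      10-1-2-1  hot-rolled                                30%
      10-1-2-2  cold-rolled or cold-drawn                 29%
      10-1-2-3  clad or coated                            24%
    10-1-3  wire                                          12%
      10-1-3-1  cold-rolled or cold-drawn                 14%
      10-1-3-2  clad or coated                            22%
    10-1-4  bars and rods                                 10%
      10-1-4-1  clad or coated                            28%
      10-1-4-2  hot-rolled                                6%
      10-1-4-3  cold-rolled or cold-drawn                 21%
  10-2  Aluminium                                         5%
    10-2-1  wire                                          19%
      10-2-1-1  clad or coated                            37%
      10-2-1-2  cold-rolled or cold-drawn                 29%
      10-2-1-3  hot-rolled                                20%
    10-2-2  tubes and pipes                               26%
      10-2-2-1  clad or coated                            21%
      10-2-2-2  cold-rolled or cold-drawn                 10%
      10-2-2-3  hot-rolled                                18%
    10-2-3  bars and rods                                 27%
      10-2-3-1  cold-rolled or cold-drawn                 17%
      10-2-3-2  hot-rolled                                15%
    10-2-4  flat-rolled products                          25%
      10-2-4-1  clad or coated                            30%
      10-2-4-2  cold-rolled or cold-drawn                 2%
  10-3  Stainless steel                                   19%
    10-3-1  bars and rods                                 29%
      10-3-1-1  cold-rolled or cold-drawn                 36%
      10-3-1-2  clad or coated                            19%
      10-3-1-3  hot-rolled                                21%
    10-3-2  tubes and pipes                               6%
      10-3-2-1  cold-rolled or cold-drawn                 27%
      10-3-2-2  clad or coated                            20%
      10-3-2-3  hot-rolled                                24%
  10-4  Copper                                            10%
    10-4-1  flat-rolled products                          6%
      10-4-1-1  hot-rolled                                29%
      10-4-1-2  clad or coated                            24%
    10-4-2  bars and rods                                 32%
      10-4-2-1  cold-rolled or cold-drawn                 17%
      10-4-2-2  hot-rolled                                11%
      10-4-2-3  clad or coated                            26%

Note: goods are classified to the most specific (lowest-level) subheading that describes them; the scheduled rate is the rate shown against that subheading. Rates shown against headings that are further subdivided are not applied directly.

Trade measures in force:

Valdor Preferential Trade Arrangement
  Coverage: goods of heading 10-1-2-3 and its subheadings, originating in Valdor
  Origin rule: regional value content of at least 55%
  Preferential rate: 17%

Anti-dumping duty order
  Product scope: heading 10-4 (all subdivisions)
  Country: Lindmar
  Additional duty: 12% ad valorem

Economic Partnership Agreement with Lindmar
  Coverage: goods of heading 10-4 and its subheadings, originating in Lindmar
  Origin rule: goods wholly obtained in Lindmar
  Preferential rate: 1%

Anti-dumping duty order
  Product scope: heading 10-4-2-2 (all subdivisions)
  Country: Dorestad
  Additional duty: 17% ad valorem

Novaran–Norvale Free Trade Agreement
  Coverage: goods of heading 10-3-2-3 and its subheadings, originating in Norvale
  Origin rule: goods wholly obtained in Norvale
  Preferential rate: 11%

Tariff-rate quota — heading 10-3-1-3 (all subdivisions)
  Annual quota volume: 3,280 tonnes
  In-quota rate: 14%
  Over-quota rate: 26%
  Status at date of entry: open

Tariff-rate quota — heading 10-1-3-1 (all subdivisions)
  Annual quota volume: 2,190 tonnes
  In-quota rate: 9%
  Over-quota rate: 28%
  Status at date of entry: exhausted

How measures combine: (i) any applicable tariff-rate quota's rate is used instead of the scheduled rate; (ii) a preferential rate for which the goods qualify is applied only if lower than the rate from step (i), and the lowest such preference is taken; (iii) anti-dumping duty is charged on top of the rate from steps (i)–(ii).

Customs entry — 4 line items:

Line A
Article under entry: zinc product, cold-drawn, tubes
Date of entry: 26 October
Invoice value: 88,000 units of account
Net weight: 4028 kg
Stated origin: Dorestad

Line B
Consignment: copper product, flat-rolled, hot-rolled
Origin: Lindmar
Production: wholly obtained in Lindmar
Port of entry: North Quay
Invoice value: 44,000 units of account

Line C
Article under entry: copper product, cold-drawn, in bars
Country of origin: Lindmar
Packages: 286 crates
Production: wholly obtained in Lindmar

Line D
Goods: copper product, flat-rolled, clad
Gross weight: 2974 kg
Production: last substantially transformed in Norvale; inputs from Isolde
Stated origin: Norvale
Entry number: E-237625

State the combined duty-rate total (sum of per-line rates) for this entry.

Line A: zinc → 10-1; tubes → 10-1-1; cold-drawn → 10-1-1-1. Scheduled 16%. No special measure applies. → 16%.
Line B: copper → 10-4; flat-rolled → 10-4-1; hot-rolled → 10-4-1-1. Scheduled 29%. Lindmar agreement on 10-4: wholly obtained → 1% available; preferential 1%; anti-dumping (Lindmar, 10-4): +12%; total 1% + 12% = 13%. → 13%.
Line C: copper → 10-4; in bars → 10-4-2; cold-drawn → 10-4-2-1. Scheduled 17%. Lindmar agreement on 10-4: wholly obtained → 1% available; preferential 1%; anti-dumping (Lindmar, 10-4): +12%; total 1% + 12% = 13%. → 13%.
Line D: copper → 10-4; flat-rolled → 10-4-1; clad → 10-4-1-2. Scheduled 24%. Norvale agreement on 10-3-2-3: 10-4-1-2 not covered. → 24%.
Sum: 16% + 13% + 13% + 24% = 66%.

66%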